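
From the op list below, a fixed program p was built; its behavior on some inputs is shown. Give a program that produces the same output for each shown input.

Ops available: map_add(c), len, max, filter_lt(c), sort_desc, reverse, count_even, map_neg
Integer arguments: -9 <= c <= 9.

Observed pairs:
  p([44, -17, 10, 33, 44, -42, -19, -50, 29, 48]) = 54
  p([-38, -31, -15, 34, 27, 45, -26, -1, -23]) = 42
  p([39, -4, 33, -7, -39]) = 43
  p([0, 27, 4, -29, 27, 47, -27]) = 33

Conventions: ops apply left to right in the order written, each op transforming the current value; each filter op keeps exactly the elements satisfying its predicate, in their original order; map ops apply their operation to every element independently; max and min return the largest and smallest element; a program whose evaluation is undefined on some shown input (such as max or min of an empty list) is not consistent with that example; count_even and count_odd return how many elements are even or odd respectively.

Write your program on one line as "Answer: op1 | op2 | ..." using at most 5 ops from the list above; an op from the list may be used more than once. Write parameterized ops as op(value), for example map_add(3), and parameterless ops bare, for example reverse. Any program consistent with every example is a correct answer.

map_add(-4) | map_neg | reverse | max

Check, running the answer program on each example:
  [44, -17, 10, 33, 44, -42, -19, -50, 29, 48] -> [40, -21, 6, 29, 40, -46, -23, -54, 25, 44] -> [-40, 21, -6, -29, -40, 46, 23, 54, -25, -44] -> [-44, -25, 54, 23, 46, -40, -29, -6, 21, -40] -> 54
  [-38, -31, -15, 34, 27, 45, -26, -1, -23] -> [-42, -35, -19, 30, 23, 41, -30, -5, -27] -> [42, 35, 19, -30, -23, -41, 30, 5, 27] -> [27, 5, 30, -41, -23, -30, 19, 35, 42] -> 42
  [39, -4, 33, -7, -39] -> [35, -8, 29, -11, -43] -> [-35, 8, -29, 11, 43] -> [43, 11, -29, 8, -35] -> 43
  [0, 27, 4, -29, 27, 47, -27] -> [-4, 23, 0, -33, 23, 43, -31] -> [4, -23, 0, 33, -23, -43, 31] -> [31, -43, -23, 33, 0, -23, 4] -> 33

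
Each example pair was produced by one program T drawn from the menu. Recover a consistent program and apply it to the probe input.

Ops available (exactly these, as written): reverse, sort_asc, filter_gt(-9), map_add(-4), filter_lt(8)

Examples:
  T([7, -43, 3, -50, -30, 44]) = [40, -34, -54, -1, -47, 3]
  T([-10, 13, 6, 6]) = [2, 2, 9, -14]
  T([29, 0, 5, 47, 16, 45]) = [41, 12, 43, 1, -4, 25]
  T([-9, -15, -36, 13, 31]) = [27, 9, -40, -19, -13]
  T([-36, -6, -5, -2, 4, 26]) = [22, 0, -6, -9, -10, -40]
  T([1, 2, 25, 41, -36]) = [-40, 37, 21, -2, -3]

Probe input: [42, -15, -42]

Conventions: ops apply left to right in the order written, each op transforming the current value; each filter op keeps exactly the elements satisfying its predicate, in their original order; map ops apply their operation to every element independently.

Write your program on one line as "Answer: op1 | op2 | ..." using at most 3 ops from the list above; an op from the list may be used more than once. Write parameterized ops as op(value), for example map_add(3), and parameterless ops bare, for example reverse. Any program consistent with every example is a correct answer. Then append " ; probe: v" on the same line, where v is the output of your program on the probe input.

reverse | map_add(-4) ; probe: [-46, -19, 38]

Check, running the answer program on each example:
  [7, -43, 3, -50, -30, 44] -> [44, -30, -50, 3, -43, 7] -> [40, -34, -54, -1, -47, 3]
  [-10, 13, 6, 6] -> [6, 6, 13, -10] -> [2, 2, 9, -14]
  [29, 0, 5, 47, 16, 45] -> [45, 16, 47, 5, 0, 29] -> [41, 12, 43, 1, -4, 25]
  [-9, -15, -36, 13, 31] -> [31, 13, -36, -15, -9] -> [27, 9, -40, -19, -13]
  [-36, -6, -5, -2, 4, 26] -> [26, 4, -2, -5, -6, -36] -> [22, 0, -6, -9, -10, -40]
  [1, 2, 25, 41, -36] -> [-36, 41, 25, 2, 1] -> [-40, 37, 21, -2, -3]
  probe: [42, -15, -42] -> [-42, -15, 42] -> [-46, -19, 38]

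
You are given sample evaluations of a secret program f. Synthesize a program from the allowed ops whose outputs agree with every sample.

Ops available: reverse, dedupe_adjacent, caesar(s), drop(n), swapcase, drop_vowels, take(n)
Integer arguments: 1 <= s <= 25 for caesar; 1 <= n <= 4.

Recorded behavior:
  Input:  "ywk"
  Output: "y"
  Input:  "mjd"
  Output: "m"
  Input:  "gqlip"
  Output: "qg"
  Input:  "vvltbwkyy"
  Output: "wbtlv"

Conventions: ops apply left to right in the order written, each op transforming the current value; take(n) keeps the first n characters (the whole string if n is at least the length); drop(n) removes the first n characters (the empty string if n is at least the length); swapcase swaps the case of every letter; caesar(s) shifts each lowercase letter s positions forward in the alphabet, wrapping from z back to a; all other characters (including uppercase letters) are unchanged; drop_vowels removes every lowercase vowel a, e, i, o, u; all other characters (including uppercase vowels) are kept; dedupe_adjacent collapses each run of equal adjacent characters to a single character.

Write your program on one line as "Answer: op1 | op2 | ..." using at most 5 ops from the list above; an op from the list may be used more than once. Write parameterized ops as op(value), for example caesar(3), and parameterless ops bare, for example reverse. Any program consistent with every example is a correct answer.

dedupe_adjacent | reverse | drop_vowels | drop(2)

Check, running the answer program on each example:
  "ywk" -> "ywk" -> "kwy" -> "kwy" -> "y"
  "mjd" -> "mjd" -> "djm" -> "djm" -> "m"
  "gqlip" -> "gqlip" -> "pilqg" -> "plqg" -> "qg"
  "vvltbwkyy" -> "vltbwky" -> "ykwbtlv" -> "ykwbtlv" -> "wbtlv"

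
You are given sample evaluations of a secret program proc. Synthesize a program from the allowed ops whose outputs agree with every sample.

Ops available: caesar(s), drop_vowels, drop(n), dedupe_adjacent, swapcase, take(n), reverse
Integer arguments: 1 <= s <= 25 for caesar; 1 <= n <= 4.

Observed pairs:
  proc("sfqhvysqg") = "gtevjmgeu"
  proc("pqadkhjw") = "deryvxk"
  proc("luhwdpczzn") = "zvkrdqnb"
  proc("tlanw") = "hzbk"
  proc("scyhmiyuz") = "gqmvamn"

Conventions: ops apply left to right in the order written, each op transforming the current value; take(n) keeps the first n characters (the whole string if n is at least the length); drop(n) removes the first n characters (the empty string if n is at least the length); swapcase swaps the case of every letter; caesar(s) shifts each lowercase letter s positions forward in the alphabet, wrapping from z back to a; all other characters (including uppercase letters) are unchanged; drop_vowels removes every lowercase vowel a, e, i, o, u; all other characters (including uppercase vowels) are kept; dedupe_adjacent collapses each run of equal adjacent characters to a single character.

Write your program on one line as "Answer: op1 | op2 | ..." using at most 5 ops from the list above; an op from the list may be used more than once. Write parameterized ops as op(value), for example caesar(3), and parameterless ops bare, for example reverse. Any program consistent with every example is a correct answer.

dedupe_adjacent | drop_vowels | caesar(9) | caesar(23) | caesar(8)

Check, running the answer program on each example:
  "sfqhvysqg" -> "sfqhvysqg" -> "sfqhvysqg" -> "bozqehbzp" -> "ylwnbeywm" -> "gtevjmgeu"
  "pqadkhjw" -> "pqadkhjw" -> "pqdkhjw" -> "yzmtqsf" -> "vwjqnpc" -> "deryvxk"
  "luhwdpczzn" -> "luhwdpczn" -> "lhwdpczn" -> "uqfmyliw" -> "rncjvift" -> "zvkrdqnb"
  "tlanw" -> "tlanw" -> "tlnw" -> "cuwf" -> "zrtc" -> "hzbk"
  "scyhmiyuz" -> "scyhmiyuz" -> "scyhmyz" -> "blhqvhi" -> "yiensef" -> "gqmvamn"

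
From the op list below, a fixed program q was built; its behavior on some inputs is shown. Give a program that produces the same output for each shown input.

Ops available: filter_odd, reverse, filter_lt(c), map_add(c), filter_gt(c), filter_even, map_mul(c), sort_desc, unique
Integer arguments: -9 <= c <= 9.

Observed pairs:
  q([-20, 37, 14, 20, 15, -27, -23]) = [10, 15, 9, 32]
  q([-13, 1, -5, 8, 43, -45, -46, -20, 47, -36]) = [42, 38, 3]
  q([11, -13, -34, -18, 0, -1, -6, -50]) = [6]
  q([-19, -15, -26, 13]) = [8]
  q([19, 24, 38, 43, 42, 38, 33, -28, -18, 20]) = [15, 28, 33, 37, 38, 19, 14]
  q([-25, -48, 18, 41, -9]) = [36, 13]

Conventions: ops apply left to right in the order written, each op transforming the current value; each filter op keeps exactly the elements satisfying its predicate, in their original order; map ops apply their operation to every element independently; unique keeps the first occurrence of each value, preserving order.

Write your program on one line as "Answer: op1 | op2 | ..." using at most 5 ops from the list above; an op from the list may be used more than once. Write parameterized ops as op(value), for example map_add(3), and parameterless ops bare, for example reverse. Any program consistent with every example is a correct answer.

filter_gt(1) | map_add(2) | reverse | unique | map_add(-7)

Check, running the answer program on each example:
  [-20, 37, 14, 20, 15, -27, -23] -> [37, 14, 20, 15] -> [39, 16, 22, 17] -> [17, 22, 16, 39] -> [17, 22, 16, 39] -> [10, 15, 9, 32]
  [-13, 1, -5, 8, 43, -45, -46, -20, 47, -36] -> [8, 43, 47] -> [10, 45, 49] -> [49, 45, 10] -> [49, 45, 10] -> [42, 38, 3]
  [11, -13, -34, -18, 0, -1, -6, -50] -> [11] -> [13] -> [13] -> [13] -> [6]
  [-19, -15, -26, 13] -> [13] -> [15] -> [15] -> [15] -> [8]
  [19, 24, 38, 43, 42, 38, 33, -28, -18, 20] -> [19, 24, 38, 43, 42, 38, 33, 20] -> [21, 26, 40, 45, 44, 40, 35, 22] -> [22, 35, 40, 44, 45, 40, 26, 21] -> [22, 35, 40, 44, 45, 26, 21] -> [15, 28, 33, 37, 38, 19, 14]
  [-25, -48, 18, 41, -9] -> [18, 41] -> [20, 43] -> [43, 20] -> [43, 20] -> [36, 13]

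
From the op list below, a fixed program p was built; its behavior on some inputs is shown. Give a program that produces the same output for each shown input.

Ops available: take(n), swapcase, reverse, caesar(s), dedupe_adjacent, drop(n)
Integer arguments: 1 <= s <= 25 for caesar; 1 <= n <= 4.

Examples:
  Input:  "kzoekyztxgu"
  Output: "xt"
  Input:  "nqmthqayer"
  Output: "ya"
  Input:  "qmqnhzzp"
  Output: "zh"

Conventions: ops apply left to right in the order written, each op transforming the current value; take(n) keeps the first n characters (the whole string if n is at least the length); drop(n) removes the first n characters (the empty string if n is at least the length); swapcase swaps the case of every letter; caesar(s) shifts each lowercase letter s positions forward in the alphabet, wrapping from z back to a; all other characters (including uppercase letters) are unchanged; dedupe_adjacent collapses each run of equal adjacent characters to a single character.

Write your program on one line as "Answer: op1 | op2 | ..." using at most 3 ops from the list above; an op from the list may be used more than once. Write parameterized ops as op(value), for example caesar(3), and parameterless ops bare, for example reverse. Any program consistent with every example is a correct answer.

reverse | drop(2) | take(2)

Check, running the answer program on each example:
  "kzoekyztxgu" -> "ugxtzykeozk" -> "xtzykeozk" -> "xt"
  "nqmthqayer" -> "reyaqhtmqn" -> "yaqhtmqn" -> "ya"
  "qmqnhzzp" -> "pzzhnqmq" -> "zhnqmq" -> "zh"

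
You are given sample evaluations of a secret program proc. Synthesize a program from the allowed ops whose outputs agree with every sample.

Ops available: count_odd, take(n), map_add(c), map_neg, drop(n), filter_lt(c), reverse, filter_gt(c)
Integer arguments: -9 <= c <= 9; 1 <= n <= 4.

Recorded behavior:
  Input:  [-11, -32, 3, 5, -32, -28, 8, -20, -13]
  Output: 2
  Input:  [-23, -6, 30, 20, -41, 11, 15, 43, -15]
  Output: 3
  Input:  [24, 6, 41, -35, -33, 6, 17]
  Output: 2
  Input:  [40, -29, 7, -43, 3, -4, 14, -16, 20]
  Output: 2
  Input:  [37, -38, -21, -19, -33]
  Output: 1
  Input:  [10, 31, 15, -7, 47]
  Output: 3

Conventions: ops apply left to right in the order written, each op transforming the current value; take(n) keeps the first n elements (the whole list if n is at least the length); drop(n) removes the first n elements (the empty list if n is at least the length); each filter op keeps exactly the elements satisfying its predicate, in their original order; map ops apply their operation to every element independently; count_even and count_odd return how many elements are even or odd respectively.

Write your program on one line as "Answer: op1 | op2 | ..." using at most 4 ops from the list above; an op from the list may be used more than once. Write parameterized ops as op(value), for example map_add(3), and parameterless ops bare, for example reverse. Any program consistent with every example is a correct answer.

filter_gt(-7) | map_neg | count_odd

Check, running the answer program on each example:
  [-11, -32, 3, 5, -32, -28, 8, -20, -13] -> [3, 5, 8] -> [-3, -5, -8] -> 2
  [-23, -6, 30, 20, -41, 11, 15, 43, -15] -> [-6, 30, 20, 11, 15, 43] -> [6, -30, -20, -11, -15, -43] -> 3
  [24, 6, 41, -35, -33, 6, 17] -> [24, 6, 41, 6, 17] -> [-24, -6, -41, -6, -17] -> 2
  [40, -29, 7, -43, 3, -4, 14, -16, 20] -> [40, 7, 3, -4, 14, 20] -> [-40, -7, -3, 4, -14, -20] -> 2
  [37, -38, -21, -19, -33] -> [37] -> [-37] -> 1
  [10, 31, 15, -7, 47] -> [10, 31, 15, 47] -> [-10, -31, -15, -47] -> 3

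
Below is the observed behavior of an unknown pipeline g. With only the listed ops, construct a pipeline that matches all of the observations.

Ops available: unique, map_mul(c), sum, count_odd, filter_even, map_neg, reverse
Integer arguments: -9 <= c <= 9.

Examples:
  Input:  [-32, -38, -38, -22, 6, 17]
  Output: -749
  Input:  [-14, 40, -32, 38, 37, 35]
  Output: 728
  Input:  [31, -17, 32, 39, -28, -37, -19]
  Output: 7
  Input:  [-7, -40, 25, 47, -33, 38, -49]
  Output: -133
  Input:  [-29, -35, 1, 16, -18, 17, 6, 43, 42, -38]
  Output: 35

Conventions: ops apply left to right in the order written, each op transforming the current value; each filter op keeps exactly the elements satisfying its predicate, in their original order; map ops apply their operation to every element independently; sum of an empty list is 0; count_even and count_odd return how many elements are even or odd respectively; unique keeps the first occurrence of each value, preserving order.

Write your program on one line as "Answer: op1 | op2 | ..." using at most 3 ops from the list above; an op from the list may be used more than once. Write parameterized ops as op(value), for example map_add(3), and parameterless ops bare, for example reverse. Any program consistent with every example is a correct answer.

map_mul(7) | sum

Check, running the answer program on each example:
  [-32, -38, -38, -22, 6, 17] -> [-224, -266, -266, -154, 42, 119] -> -749
  [-14, 40, -32, 38, 37, 35] -> [-98, 280, -224, 266, 259, 245] -> 728
  [31, -17, 32, 39, -28, -37, -19] -> [217, -119, 224, 273, -196, -259, -133] -> 7
  [-7, -40, 25, 47, -33, 38, -49] -> [-49, -280, 175, 329, -231, 266, -343] -> -133
  [-29, -35, 1, 16, -18, 17, 6, 43, 42, -38] -> [-203, -245, 7, 112, -126, 119, 42, 301, 294, -266] -> 35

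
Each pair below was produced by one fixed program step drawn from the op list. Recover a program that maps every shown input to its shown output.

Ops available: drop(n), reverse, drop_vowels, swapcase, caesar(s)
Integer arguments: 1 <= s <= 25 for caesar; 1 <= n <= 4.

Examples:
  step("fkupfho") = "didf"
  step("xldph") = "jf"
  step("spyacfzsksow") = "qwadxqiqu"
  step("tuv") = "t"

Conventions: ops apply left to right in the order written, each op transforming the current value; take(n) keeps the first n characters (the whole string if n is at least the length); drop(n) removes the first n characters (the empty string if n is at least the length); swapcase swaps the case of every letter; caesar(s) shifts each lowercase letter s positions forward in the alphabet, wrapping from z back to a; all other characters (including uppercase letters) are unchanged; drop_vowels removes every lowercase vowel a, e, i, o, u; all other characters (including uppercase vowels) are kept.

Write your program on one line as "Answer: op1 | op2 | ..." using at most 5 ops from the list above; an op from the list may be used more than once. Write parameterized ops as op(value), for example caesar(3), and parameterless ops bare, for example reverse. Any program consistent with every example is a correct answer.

drop_vowels | caesar(11) | drop_vowels | caesar(13)

Check, running the answer program on each example:
  "fkupfho" -> "fkpfh" -> "qvaqs" -> "qvqs" -> "didf"
  "xldph" -> "xldph" -> "iwoas" -> "ws" -> "jf"
  "spyacfzsksow" -> "spycfzsksw" -> "dajnqkdvdh" -> "djnqkdvdh" -> "qwadxqiqu"
  "tuv" -> "tv" -> "eg" -> "g" -> "t"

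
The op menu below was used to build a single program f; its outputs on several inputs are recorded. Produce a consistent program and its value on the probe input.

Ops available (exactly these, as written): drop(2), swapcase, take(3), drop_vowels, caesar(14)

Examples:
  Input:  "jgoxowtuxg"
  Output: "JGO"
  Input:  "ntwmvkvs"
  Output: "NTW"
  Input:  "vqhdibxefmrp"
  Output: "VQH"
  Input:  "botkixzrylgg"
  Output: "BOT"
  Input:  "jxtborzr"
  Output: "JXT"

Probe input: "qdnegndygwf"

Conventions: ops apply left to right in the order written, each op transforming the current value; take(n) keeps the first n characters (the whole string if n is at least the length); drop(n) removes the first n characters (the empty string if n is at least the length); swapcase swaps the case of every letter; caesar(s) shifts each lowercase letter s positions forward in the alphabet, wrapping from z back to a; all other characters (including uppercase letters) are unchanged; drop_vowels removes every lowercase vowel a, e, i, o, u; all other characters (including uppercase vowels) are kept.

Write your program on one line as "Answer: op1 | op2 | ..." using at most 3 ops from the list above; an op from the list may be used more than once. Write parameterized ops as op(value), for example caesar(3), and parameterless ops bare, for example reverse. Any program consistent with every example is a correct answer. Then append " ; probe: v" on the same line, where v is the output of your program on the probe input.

take(3) | swapcase ; probe: "QDN"

Check, running the answer program on each example:
  "jgoxowtuxg" -> "jgo" -> "JGO"
  "ntwmvkvs" -> "ntw" -> "NTW"
  "vqhdibxefmrp" -> "vqh" -> "VQH"
  "botkixzrylgg" -> "bot" -> "BOT"
  "jxtborzr" -> "jxt" -> "JXT"
  probe: "qdnegndygwf" -> "qdn" -> "QDN"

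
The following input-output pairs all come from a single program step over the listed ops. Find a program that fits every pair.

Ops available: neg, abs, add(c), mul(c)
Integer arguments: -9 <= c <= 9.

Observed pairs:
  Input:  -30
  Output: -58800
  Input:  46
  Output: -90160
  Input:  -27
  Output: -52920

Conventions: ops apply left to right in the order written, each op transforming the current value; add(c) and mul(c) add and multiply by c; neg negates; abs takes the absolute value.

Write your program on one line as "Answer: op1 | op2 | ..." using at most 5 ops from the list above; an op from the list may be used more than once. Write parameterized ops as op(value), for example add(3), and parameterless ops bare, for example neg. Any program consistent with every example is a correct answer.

mul(-7) | mul(5) | abs | mul(8) | mul(-7)

Check, running the answer program on each example:
  -30 -> 210 -> 1050 -> 1050 -> 8400 -> -58800
  46 -> -322 -> -1610 -> 1610 -> 12880 -> -90160
  -27 -> 189 -> 945 -> 945 -> 7560 -> -52920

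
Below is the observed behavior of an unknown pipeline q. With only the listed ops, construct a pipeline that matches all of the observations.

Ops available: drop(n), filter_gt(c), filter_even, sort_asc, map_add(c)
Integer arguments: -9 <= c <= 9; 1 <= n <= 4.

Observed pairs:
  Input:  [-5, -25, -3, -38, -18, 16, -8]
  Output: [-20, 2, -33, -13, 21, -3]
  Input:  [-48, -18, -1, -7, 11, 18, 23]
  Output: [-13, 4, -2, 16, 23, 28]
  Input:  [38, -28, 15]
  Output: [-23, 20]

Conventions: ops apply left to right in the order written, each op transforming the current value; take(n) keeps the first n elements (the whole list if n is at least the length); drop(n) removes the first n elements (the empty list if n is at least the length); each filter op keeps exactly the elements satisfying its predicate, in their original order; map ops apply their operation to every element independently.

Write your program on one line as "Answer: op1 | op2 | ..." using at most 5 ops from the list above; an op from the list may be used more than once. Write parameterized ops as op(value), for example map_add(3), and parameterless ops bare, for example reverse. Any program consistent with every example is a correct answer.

map_add(-3) | drop(1) | map_add(1) | map_add(7)

Check, running the answer program on each example:
  [-5, -25, -3, -38, -18, 16, -8] -> [-8, -28, -6, -41, -21, 13, -11] -> [-28, -6, -41, -21, 13, -11] -> [-27, -5, -40, -20, 14, -10] -> [-20, 2, -33, -13, 21, -3]
  [-48, -18, -1, -7, 11, 18, 23] -> [-51, -21, -4, -10, 8, 15, 20] -> [-21, -4, -10, 8, 15, 20] -> [-20, -3, -9, 9, 16, 21] -> [-13, 4, -2, 16, 23, 28]
  [38, -28, 15] -> [35, -31, 12] -> [-31, 12] -> [-30, 13] -> [-23, 20]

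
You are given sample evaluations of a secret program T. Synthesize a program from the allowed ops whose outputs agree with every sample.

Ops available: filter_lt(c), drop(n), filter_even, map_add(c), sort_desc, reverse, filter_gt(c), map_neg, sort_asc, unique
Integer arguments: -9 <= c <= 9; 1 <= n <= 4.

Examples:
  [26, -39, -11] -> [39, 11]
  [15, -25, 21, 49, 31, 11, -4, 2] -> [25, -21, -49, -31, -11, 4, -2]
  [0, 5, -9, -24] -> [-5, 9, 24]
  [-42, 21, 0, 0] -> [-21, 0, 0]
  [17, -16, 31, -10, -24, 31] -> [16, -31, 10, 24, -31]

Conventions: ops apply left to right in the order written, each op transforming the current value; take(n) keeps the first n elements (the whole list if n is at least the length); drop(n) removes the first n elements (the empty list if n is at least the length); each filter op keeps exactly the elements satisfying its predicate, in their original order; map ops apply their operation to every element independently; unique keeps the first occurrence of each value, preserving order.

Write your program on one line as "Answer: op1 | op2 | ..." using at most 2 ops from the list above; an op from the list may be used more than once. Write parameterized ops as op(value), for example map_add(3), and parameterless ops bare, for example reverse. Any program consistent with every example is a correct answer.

drop(1) | map_neg

Check, running the answer program on each example:
  [26, -39, -11] -> [-39, -11] -> [39, 11]
  [15, -25, 21, 49, 31, 11, -4, 2] -> [-25, 21, 49, 31, 11, -4, 2] -> [25, -21, -49, -31, -11, 4, -2]
  [0, 5, -9, -24] -> [5, -9, -24] -> [-5, 9, 24]
  [-42, 21, 0, 0] -> [21, 0, 0] -> [-21, 0, 0]
  [17, -16, 31, -10, -24, 31] -> [-16, 31, -10, -24, 31] -> [16, -31, 10, 24, -31]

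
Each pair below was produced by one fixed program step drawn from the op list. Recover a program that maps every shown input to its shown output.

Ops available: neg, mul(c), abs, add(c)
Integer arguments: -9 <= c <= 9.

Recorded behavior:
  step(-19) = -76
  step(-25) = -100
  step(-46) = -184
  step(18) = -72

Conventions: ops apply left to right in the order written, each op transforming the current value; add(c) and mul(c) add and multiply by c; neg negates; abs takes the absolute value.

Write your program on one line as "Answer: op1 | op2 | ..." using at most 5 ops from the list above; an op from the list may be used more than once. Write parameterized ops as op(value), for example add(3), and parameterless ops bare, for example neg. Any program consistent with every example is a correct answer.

abs | mul(2) | neg | mul(2)

Check, running the answer program on each example:
  -19 -> 19 -> 38 -> -38 -> -76
  -25 -> 25 -> 50 -> -50 -> -100
  -46 -> 46 -> 92 -> -92 -> -184
  18 -> 18 -> 36 -> -36 -> -72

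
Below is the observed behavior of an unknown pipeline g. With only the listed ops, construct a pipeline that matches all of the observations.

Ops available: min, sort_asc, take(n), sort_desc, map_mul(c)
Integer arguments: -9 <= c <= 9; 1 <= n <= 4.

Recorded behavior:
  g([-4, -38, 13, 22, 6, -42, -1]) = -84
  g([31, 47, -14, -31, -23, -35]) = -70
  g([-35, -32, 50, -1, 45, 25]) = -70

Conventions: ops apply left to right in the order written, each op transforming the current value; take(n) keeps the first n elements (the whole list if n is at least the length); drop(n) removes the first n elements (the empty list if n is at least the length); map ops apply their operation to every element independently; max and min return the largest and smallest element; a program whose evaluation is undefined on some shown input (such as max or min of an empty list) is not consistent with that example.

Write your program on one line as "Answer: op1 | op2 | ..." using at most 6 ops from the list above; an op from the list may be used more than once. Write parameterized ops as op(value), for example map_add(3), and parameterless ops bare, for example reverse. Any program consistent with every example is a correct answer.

sort_desc | sort_asc | map_mul(2) | sort_desc | min

Check, running the answer program on each example:
  [-4, -38, 13, 22, 6, -42, -1] -> [22, 13, 6, -1, -4, -38, -42] -> [-42, -38, -4, -1, 6, 13, 22] -> [-84, -76, -8, -2, 12, 26, 44] -> [44, 26, 12, -2, -8, -76, -84] -> -84
  [31, 47, -14, -31, -23, -35] -> [47, 31, -14, -23, -31, -35] -> [-35, -31, -23, -14, 31, 47] -> [-70, -62, -46, -28, 62, 94] -> [94, 62, -28, -46, -62, -70] -> -70
  [-35, -32, 50, -1, 45, 25] -> [50, 45, 25, -1, -32, -35] -> [-35, -32, -1, 25, 45, 50] -> [-70, -64, -2, 50, 90, 100] -> [100, 90, 50, -2, -64, -70] -> -70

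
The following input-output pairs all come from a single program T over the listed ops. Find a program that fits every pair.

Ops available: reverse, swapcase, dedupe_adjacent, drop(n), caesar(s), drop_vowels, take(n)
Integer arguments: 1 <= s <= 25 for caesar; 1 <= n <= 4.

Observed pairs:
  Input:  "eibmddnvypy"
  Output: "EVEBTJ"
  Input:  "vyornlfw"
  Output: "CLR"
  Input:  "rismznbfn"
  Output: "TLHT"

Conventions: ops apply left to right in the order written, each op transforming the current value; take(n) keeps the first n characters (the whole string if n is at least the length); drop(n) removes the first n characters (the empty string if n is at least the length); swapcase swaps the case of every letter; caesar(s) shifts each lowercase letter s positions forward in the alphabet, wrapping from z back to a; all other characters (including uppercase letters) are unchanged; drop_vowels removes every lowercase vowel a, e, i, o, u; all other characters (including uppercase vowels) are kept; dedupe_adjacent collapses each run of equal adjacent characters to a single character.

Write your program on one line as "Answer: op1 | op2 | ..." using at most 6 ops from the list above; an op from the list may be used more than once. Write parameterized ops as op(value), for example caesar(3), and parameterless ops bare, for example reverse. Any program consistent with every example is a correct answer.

caesar(15) | drop(4) | caesar(17) | swapcase | drop(1) | reverse

Check, running the answer program on each example:
  "eibmddnvypy" -> "txqbsscknen" -> "sscknen" -> "jjtbeve" -> "JJTBEVE" -> "JTBEVE" -> "EVEBTJ"
  "vyornlfw" -> "kndgcaul" -> "caul" -> "trlc" -> "TRLC" -> "RLC" -> "CLR"
  "rismznbfn" -> "gxhbocquc" -> "ocquc" -> "fthlt" -> "FTHLT" -> "THLT" -> "TLHT"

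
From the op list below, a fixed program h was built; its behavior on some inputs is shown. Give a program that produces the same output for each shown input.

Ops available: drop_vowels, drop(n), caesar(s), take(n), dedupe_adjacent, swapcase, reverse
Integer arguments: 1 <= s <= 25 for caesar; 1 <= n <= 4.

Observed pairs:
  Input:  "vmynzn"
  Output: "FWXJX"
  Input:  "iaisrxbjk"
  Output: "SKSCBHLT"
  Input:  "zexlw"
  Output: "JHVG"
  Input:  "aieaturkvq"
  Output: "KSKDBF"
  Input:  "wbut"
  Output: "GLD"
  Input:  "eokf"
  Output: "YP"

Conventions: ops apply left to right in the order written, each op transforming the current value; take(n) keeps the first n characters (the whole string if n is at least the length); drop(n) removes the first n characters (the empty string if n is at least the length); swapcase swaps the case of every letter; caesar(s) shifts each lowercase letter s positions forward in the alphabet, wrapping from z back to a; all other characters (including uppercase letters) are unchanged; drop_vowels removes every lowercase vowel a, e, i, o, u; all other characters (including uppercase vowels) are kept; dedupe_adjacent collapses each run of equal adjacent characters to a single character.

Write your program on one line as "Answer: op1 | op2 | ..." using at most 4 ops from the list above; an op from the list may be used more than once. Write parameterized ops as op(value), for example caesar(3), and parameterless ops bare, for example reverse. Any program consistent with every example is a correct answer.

caesar(17) | caesar(19) | drop_vowels | swapcase

Check, running the answer program on each example:
  "vmynzn" -> "mdpeqe" -> "fwixjx" -> "fwxjx" -> "FWXJX"
  "iaisrxbjk" -> "zrzjiosab" -> "skscbhltu" -> "skscbhlt" -> "SKSCBHLT"
  "zexlw" -> "qvocn" -> "johvg" -> "jhvg" -> "JHVG"
  "aieaturkvq" -> "rzvrklibmh" -> "ksokdebufa" -> "kskdbf" -> "KSKDBF"
  "wbut" -> "nslk" -> "gled" -> "gld" -> "GLD"
  "eokf" -> "vfbw" -> "oyup" -> "yp" -> "YP"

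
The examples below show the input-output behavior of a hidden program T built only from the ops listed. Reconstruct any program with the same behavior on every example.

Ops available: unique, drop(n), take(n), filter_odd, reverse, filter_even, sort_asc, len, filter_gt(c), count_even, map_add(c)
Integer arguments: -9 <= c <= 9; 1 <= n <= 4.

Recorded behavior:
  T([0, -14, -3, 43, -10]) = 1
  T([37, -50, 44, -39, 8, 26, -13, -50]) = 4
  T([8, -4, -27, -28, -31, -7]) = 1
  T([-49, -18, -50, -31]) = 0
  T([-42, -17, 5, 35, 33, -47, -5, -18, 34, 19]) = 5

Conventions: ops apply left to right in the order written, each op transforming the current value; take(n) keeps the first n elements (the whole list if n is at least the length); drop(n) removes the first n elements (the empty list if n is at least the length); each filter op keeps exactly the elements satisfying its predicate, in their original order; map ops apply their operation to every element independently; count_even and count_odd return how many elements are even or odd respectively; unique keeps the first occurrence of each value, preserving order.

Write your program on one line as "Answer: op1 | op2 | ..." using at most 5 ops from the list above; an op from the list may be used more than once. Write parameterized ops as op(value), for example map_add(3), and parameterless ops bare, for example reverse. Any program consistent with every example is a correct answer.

map_add(-8) | filter_gt(-8) | reverse | len

Check, running the answer program on each example:
  [0, -14, -3, 43, -10] -> [-8, -22, -11, 35, -18] -> [35] -> [35] -> 1
  [37, -50, 44, -39, 8, 26, -13, -50] -> [29, -58, 36, -47, 0, 18, -21, -58] -> [29, 36, 0, 18] -> [18, 0, 36, 29] -> 4
  [8, -4, -27, -28, -31, -7] -> [0, -12, -35, -36, -39, -15] -> [0] -> [0] -> 1
  [-49, -18, -50, -31] -> [-57, -26, -58, -39] -> [] -> [] -> 0
  [-42, -17, 5, 35, 33, -47, -5, -18, 34, 19] -> [-50, -25, -3, 27, 25, -55, -13, -26, 26, 11] -> [-3, 27, 25, 26, 11] -> [11, 26, 25, 27, -3] -> 5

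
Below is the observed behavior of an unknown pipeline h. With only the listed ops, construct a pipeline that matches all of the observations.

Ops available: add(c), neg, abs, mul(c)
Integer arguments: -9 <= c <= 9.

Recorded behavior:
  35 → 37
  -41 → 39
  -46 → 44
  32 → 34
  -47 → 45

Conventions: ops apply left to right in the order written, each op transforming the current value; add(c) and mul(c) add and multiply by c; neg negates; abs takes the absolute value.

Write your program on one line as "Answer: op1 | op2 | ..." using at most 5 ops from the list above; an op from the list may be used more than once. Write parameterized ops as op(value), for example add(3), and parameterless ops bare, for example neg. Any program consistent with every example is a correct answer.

neg | add(-2) | neg | abs

Check, running the answer program on each example:
  35 -> -35 -> -37 -> 37 -> 37
  -41 -> 41 -> 39 -> -39 -> 39
  -46 -> 46 -> 44 -> -44 -> 44
  32 -> -32 -> -34 -> 34 -> 34
  -47 -> 47 -> 45 -> -45 -> 45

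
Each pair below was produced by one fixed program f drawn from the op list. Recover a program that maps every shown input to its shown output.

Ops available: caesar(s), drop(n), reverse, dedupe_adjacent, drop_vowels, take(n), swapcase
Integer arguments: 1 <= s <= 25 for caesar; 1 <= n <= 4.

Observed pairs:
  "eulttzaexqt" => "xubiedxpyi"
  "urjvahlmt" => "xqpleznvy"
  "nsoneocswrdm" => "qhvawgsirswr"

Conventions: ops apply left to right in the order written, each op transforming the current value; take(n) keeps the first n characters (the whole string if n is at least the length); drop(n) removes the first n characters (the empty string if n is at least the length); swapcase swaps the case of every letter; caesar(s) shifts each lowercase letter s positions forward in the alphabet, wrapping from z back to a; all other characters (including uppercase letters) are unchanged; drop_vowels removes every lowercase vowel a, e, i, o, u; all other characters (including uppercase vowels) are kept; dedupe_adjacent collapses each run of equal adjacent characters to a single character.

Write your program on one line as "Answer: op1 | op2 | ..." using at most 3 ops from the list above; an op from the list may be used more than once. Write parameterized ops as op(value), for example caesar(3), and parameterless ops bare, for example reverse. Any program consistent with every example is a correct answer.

dedupe_adjacent | caesar(4) | reverse

Check, running the answer program on each example:
  "eulttzaexqt" -> "eultzaexqt" -> "iypxdeibux" -> "xubiedxpyi"
  "urjvahlmt" -> "urjvahlmt" -> "yvnzelpqx" -> "xqpleznvy"
  "nsoneocswrdm" -> "nsoneocswrdm" -> "rwsrisgwavhq" -> "qhvawgsirswr"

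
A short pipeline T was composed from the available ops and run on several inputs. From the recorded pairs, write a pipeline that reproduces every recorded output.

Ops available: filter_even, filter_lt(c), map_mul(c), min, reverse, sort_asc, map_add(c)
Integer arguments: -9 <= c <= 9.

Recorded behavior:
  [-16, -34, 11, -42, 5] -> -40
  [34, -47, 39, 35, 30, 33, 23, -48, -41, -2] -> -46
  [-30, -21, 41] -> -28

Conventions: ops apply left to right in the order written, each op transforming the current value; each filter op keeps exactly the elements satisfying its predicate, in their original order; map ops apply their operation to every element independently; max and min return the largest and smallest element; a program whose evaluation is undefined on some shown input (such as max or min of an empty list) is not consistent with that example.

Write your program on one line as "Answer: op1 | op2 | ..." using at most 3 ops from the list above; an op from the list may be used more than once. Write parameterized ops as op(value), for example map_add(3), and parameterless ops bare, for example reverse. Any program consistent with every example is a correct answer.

sort_asc | map_add(2) | min

Check, running the answer program on each example:
  [-16, -34, 11, -42, 5] -> [-42, -34, -16, 5, 11] -> [-40, -32, -14, 7, 13] -> -40
  [34, -47, 39, 35, 30, 33, 23, -48, -41, -2] -> [-48, -47, -41, -2, 23, 30, 33, 34, 35, 39] -> [-46, -45, -39, 0, 25, 32, 35, 36, 37, 41] -> -46
  [-30, -21, 41] -> [-30, -21, 41] -> [-28, -19, 43] -> -28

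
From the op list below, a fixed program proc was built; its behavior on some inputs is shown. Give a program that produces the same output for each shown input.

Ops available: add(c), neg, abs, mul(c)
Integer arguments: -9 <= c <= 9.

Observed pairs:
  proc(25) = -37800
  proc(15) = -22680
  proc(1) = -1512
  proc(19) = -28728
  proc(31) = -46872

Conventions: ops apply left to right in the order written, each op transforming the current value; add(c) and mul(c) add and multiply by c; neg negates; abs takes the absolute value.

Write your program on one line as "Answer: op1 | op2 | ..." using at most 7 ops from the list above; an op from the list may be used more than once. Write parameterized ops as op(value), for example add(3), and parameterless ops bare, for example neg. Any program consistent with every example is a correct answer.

mul(6) | mul(-3) | neg | mul(7) | mul(2) | mul(-6)

Check, running the answer program on each example:
  25 -> 150 -> -450 -> 450 -> 3150 -> 6300 -> -37800
  15 -> 90 -> -270 -> 270 -> 1890 -> 3780 -> -22680
  1 -> 6 -> -18 -> 18 -> 126 -> 252 -> -1512
  19 -> 114 -> -342 -> 342 -> 2394 -> 4788 -> -28728
  31 -> 186 -> -558 -> 558 -> 3906 -> 7812 -> -46872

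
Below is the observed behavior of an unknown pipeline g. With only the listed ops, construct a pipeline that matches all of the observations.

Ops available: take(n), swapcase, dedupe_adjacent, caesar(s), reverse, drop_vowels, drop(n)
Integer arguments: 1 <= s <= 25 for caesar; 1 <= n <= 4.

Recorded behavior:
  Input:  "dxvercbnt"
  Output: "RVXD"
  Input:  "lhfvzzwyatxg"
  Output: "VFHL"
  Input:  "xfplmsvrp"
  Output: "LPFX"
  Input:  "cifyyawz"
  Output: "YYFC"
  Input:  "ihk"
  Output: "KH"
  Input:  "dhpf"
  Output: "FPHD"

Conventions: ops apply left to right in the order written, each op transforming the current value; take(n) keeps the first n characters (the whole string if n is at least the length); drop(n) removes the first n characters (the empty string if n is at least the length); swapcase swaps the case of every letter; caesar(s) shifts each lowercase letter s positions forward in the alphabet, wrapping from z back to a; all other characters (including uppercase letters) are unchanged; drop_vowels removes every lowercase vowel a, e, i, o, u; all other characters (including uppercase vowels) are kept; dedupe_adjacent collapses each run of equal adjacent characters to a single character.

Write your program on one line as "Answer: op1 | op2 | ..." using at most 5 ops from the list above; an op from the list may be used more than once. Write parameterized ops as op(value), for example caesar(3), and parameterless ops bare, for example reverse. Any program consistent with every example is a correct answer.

drop_vowels | take(4) | swapcase | reverse

Check, running the answer program on each example:
  "dxvercbnt" -> "dxvrcbnt" -> "dxvr" -> "DXVR" -> "RVXD"
  "lhfvzzwyatxg" -> "lhfvzzwytxg" -> "lhfv" -> "LHFV" -> "VFHL"
  "xfplmsvrp" -> "xfplmsvrp" -> "xfpl" -> "XFPL" -> "LPFX"
  "cifyyawz" -> "cfyywz" -> "cfyy" -> "CFYY" -> "YYFC"
  "ihk" -> "hk" -> "hk" -> "HK" -> "KH"
  "dhpf" -> "dhpf" -> "dhpf" -> "DHPF" -> "FPHD"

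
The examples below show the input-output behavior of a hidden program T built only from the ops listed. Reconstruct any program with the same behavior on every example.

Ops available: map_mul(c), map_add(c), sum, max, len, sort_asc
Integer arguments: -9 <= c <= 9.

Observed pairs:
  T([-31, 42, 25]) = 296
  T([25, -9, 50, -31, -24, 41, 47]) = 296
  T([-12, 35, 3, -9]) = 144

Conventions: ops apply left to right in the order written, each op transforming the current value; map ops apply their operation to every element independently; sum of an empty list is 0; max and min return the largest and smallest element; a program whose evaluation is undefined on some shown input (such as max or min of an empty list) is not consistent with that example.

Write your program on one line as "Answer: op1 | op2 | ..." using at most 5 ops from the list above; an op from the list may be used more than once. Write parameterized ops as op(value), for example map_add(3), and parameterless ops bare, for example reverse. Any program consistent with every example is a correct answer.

map_add(-6) | map_mul(2) | map_mul(-4) | max

Check, running the answer program on each example:
  [-31, 42, 25] -> [-37, 36, 19] -> [-74, 72, 38] -> [296, -288, -152] -> 296
  [25, -9, 50, -31, -24, 41, 47] -> [19, -15, 44, -37, -30, 35, 41] -> [38, -30, 88, -74, -60, 70, 82] -> [-152, 120, -352, 296, 240, -280, -328] -> 296
  [-12, 35, 3, -9] -> [-18, 29, -3, -15] -> [-36, 58, -6, -30] -> [144, -232, 24, 120] -> 144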